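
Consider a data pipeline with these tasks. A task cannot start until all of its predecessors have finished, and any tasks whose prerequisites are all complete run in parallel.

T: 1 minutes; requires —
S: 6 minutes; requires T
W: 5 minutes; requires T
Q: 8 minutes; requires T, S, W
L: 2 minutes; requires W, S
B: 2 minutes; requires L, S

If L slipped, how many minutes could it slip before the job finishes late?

Critical path: T→S→Q = 1+6+8 = 15, so the finish is 15 minutes.
The longest chain containing L totals 11 minutes.
So L can slip 13 − 9 = 4 minutes.

4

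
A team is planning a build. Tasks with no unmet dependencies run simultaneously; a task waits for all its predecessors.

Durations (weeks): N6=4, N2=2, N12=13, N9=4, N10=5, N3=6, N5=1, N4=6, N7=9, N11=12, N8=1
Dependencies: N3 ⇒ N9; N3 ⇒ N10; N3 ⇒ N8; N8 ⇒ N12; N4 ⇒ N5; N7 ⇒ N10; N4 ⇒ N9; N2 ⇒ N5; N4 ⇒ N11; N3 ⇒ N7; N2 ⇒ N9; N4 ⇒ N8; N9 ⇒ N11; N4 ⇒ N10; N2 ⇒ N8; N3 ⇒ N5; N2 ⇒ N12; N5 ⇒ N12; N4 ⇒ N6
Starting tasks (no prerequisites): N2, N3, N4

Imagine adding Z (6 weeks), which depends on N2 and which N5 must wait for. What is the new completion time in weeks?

22

Originally the job takes 22 weeks.
With Z inserted, N5 now waits for max(N3, N4, N2, Z).
New critical path: N2→Z→N5→N12 = 2+6+1+13 = 22 ⇒ 22 weeks.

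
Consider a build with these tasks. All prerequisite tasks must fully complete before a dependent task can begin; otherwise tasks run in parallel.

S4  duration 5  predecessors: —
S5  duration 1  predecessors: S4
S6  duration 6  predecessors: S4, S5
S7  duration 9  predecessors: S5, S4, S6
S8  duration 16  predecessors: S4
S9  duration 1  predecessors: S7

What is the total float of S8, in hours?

1

S4→S5→S6→S7→S9 = 5+1+6+9+1 = 22 sets the makespan at 22 hours.
The longest chain containing S8 totals 21 hours.
Float = 22 − 21 = 1.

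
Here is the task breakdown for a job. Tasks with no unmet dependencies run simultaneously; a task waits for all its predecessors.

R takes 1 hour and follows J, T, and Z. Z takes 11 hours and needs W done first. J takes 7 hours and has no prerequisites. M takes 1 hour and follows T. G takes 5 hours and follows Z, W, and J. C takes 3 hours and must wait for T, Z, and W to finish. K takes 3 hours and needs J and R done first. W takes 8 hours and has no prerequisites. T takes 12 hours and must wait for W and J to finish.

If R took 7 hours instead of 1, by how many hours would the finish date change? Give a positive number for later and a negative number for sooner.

Baseline: W→T→R→K = 8+12+1+3 = 24 → 24 hours.
R lies on that path, so at 7 hours the path becomes 30 hours.
No other chain overtakes it, so the finish is 30 hours.
Change in finish: 30 − 24 = +6 hours.

6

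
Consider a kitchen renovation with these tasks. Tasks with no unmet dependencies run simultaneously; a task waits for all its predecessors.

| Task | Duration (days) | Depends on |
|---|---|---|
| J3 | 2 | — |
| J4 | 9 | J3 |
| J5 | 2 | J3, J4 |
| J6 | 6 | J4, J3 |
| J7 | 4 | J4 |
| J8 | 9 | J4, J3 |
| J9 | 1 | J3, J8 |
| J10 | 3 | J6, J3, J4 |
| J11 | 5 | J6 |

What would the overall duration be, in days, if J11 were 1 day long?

21

Actual critical path: J3→J4→J6→J11 = 2+9+6+5 = 22 ⇒ 22 days.
Since J11 is critical, the -4 change carries straight to that chain (now 18 days).
New critical path: J3→J4→J8→J9 = 2+9+9+1 = 21 ⇒ 21 days.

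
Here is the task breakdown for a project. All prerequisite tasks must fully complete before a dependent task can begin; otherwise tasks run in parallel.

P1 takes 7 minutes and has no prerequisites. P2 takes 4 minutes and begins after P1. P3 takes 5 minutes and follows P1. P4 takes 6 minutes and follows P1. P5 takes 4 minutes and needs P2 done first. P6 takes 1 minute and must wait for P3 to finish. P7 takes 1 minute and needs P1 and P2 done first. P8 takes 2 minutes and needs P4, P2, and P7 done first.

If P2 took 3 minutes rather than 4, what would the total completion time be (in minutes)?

Critical path before the change: P1→P2→P5 = 7+4+4 = 15 giving 15 minutes.
Since P2 is critical, the -1 change carries straight to that chain (now 14 minutes).
New critical path: P1→P4→P8 = 7+6+2 = 15 ⇒ 15 minutes.

15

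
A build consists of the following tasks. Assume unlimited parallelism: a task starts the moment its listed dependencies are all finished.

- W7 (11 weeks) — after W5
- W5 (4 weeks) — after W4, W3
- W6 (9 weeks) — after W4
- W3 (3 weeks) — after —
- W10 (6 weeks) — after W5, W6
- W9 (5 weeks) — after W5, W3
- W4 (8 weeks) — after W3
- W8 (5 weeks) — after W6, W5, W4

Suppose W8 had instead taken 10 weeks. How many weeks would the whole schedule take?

The binding path is W3→W4→W5→W7 = 3+8+4+11 = 26; finish at 26 weeks.
The longest path through W8 is only 25 weeks, so W8 has float 1.
The binding chain switches to W3→W4→W6→W8 = 3+8+9+10 = 30; finish 30 weeks.

30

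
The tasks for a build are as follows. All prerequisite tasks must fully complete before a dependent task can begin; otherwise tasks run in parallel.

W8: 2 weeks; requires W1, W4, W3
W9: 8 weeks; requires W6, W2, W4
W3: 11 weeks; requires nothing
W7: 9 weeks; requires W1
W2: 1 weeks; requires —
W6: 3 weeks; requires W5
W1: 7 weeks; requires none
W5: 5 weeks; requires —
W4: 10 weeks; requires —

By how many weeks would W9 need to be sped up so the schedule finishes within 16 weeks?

Current finish: 18 weeks; target: 16.
W9 is on every critical path, so each week cut from W9 cuts the finish by one (this holds down to a finish of 16).
Need 18 − 16 = 2 weeks off W9 → W9 becomes 6 weeks, finish becomes 16.

2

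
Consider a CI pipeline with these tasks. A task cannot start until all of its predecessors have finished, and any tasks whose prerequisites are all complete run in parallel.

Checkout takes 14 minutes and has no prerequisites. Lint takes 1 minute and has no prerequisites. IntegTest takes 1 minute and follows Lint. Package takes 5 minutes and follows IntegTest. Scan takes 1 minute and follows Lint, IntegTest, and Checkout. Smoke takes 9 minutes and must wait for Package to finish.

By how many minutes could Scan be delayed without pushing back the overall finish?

Critical path: Lint→IntegTest→Package→Smoke = 1+1+5+9 = 16, so the finish is 16 minutes.
Scan finishes as early as 15 and must finish by 16.
So Scan can slip 16 − 15 = 1 minute.

1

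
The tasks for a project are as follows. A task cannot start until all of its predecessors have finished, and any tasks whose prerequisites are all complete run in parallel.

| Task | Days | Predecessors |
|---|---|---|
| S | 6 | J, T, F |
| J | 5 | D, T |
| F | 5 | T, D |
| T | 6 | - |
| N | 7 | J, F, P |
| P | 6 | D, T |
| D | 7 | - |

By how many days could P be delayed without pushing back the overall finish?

Critical path: D→P→N = 7+6+7 = 20, so the finish is 20 days.
P finishes as early as 13 and must finish by 13.
So P can slip 13 − 13 = 0 days.

0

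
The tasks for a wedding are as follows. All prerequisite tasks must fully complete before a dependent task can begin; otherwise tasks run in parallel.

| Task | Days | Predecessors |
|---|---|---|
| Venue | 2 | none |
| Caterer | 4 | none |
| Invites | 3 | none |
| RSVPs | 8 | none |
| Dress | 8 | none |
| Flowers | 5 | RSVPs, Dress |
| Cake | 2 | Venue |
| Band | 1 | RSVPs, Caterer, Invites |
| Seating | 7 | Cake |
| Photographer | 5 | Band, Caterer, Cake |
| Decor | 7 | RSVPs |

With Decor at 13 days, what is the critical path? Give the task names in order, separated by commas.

RSVPs, Decor

Actual critical path: RSVPs→Decor = 8+7 = 15 ⇒ 15 days.
Decor lies on that path, so at 13 days the path becomes 21 days.
That remains the longest chain; total 21 days.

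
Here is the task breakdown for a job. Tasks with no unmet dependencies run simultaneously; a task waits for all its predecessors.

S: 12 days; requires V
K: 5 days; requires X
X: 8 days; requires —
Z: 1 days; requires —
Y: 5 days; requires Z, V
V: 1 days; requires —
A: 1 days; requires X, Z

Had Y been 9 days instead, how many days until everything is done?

Actual critical path: X→K = 8+5 = 13 ⇒ 13 days.
Y has 7 days of float (longest path through it is 6).
That remains the longest chain; total 13 days.

13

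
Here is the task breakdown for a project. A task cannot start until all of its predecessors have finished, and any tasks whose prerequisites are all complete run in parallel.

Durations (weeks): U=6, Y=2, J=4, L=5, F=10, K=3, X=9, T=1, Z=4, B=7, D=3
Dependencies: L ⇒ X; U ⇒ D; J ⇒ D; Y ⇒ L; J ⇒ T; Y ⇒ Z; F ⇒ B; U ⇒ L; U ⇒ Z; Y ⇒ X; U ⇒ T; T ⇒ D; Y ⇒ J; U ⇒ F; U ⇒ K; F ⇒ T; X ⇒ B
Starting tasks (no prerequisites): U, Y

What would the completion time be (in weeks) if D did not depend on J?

With the dependency in place, U→L→X→B = 6+5+9+7 = 27 sets the finish at 27 weeks.
Dropping J→D doesn't change D's earliest start (17); another predecessor still binds.
After: U→L→X→B = 6+5+9+7 = 27 → 27 weeks.

27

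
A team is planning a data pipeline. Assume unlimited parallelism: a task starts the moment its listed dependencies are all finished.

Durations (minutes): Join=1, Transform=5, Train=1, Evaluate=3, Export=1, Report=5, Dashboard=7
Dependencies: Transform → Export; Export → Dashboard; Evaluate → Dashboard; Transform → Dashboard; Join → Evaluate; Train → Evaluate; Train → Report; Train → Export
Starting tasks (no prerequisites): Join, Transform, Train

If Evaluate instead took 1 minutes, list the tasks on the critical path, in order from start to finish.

The binding path is Transform→Export→Dashboard = 5+1+7 = 13; finish at 13 minutes.
Evaluate is off the critical path — its longest chain is 11 minutes, giving 2 of slack.
That remains the longest chain; total 13 minutes.

Transform, Export, Dashboard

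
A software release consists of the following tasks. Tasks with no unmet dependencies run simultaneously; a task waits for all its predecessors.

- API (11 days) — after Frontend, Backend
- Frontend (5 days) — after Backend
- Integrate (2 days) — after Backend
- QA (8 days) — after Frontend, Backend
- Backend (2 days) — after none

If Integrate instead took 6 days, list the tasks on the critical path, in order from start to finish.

Critical path before the change: Backend→Frontend→API = 2+5+11 = 18 giving 18 days.
Integrate has 14 days of float (longest path through it is 4).
The critical path is still Backend→Frontend→API; finish is now 18 days.

Backend, Frontend, API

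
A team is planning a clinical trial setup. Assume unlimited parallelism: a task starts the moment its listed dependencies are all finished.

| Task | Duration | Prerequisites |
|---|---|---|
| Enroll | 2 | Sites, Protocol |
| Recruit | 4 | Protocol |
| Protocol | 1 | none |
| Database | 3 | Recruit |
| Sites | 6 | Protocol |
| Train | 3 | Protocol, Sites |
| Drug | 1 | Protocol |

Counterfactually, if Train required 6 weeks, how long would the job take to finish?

As given, the longest chain is Protocol→Sites→Train = 1+6+3 = 10, so the finish is 10 weeks.
Train lies on that path, so at 6 weeks the path becomes 13 weeks.
No other chain overtakes it, so the finish is 13 weeks.

13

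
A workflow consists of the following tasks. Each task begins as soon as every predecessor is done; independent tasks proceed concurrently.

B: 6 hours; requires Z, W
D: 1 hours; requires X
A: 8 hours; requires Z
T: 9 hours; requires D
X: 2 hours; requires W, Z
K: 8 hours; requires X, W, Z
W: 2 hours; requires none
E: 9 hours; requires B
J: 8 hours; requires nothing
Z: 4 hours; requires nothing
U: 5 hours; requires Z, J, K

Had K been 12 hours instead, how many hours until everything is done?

23

As given, the longest chain is Z→X→K→U = 4+2+8+5 = 19, so the finish is 19 hours.
K lies on that path, so at 12 hours the path becomes 23 hours.
No other chain overtakes it, so the finish is 23 hours.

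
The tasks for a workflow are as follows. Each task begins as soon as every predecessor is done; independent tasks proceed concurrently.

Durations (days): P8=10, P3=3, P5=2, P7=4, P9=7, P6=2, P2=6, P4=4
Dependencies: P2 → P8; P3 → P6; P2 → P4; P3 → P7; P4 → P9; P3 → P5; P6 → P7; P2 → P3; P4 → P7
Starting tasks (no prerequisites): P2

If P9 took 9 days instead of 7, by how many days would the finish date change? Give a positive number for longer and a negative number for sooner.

2

As given, the longest chain is P2→P4→P9 = 6+4+7 = 17, so the finish is 17 days.
P9 lies on that path, so at 9 days the path becomes 19 days.
That remains the longest chain; total 19 days.
Change in finish: 19 − 17 = +2 days.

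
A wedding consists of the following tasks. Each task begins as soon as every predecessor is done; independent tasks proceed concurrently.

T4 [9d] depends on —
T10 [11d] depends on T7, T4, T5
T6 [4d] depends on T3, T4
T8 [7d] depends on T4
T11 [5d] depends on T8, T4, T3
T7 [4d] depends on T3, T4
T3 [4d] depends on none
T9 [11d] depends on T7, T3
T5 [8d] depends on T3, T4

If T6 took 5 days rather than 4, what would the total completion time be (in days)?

Critical path before the change: T4→T5→T10 = 9+8+11 = 28 giving 28 days.
T6 has 15 days of float (longest path through it is 13).
The critical path is still T4→T5→T10; finish is now 28 days.

28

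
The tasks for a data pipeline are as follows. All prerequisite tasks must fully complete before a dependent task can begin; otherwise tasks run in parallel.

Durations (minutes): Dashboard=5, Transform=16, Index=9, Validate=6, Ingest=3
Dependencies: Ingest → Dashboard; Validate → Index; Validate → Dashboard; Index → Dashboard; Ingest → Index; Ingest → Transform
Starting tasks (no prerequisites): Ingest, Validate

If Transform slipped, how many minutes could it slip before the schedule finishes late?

1

The longest chain is Validate→Index→Dashboard = 6+9+5 = 20; overall finish 20 minutes.
Longest path through Transform: 19 minutes (earliest finish 19, latest finish 20).
Slack of Transform = 4 − 3 = 1 minute.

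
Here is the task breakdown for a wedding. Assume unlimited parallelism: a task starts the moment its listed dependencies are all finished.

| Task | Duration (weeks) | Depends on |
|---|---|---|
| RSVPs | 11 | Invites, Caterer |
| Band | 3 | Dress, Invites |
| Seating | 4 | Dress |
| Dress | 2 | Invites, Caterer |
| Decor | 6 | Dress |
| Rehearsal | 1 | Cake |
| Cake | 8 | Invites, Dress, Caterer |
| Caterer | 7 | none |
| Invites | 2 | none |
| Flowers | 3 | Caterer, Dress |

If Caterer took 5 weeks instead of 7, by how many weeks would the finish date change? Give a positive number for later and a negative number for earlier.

-2

Actual critical path: Caterer→RSVPs = 7+11 = 18 ⇒ 18 weeks.
Caterer lies on that path, so at 5 weeks the path becomes 16 weeks.
That remains the longest chain; total 16 weeks.
Change in finish: 16 − 18 = -2 weeks.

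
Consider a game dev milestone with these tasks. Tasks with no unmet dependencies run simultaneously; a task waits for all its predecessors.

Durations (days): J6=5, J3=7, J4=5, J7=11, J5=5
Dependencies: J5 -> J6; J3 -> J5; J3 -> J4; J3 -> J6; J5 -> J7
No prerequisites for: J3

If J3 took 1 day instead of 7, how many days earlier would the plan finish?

6

Baseline: J3→J5→J7 = 7+5+11 = 23 → 23 days.
J3 lies on that path, so at 1 day the path becomes 17 days.
That remains the longest chain; total 17 days.
Change in finish: 17 − 23 = -6 days.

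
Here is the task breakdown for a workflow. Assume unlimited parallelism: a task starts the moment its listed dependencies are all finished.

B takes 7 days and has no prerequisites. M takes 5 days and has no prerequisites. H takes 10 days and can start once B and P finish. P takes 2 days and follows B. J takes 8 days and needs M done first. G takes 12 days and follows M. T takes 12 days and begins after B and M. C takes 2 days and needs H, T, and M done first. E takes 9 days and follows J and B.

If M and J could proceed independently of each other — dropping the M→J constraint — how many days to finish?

21

With the dependency in place, M→J→E = 5+8+9 = 22 sets the finish at 22 days.
Without M→J, J's earliest start moves from 5 to 0.
New critical path: B→T→C = 7+12+2 = 21 ⇒ 21 days.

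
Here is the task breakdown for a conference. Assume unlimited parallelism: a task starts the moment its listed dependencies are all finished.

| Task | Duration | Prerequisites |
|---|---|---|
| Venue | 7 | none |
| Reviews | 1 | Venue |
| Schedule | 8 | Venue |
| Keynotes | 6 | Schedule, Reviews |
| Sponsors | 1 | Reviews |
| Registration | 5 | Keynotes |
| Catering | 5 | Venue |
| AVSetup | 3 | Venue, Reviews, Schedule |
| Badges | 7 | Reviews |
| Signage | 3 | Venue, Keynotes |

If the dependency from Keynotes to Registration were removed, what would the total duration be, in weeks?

24

Original critical path: Venue→Schedule→Keynotes→Registration = 7+8+6+5 = 26 ⇒ 26 weeks.
Without Keynotes→Registration, Registration's earliest start moves from 21 to 0.
The longest chain is now Venue→Schedule→Keynotes→Signage = 7+8+6+3 = 24, so the schedule takes 24 weeks.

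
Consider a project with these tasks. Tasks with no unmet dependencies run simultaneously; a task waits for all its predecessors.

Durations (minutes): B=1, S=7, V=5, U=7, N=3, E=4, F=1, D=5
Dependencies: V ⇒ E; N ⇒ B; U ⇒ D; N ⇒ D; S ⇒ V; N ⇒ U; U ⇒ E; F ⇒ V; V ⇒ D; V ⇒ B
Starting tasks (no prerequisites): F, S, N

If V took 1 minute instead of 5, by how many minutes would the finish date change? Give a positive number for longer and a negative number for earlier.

Critical path before the change: S→V→D = 7+5+5 = 17 giving 17 minutes.
V is on the critical path; changing it to 1 makes that path 13 minutes.
New critical path: N→U→D = 3+7+5 = 15 ⇒ 15 minutes.
Change in finish: 15 − 17 = -2 minutes.

-2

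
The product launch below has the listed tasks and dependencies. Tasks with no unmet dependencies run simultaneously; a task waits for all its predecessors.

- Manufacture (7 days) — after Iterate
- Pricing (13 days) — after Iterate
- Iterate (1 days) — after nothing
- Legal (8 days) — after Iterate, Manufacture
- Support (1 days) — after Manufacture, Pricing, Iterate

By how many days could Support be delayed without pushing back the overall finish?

Critical path: Iterate→Manufacture→Legal = 1+7+8 = 16, so the finish is 16 days.
Support finishes as early as 15 and must finish by 16.
Float = 16 − 15 = 1.

1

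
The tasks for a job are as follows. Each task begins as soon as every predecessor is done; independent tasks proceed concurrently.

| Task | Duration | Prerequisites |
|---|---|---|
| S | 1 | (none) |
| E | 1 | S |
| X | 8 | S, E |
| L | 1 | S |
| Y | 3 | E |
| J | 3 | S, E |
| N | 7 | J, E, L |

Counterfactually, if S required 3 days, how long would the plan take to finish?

14

The binding path is S→E→J→N = 1+1+3+7 = 12; finish at 12 days.
Since S is critical, the +2 change carries straight to that chain (now 14 days).
No other chain overtakes it, so the finish is 14 days.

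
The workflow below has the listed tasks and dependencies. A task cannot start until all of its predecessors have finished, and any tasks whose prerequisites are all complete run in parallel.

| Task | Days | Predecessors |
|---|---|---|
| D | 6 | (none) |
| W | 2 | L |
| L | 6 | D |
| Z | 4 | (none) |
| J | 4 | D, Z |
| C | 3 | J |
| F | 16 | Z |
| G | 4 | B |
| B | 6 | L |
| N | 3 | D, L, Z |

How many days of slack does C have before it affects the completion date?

9

Critical path: D→L→B→G = 6+6+6+4 = 22, so the finish is 22 days.
The longest chain containing C totals 13 days.
Float = 22 − 13 = 9.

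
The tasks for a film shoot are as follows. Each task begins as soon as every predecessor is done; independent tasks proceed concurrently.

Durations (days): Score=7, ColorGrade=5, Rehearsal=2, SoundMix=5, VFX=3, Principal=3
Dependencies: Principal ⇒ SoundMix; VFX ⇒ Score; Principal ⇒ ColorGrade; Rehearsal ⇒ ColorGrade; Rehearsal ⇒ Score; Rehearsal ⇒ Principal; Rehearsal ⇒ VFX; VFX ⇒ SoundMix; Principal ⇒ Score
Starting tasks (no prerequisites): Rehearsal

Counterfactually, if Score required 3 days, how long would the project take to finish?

Baseline: Rehearsal→Principal→Score = 2+3+7 = 12 → 12 days.
Since Score is critical, the -4 change carries straight to that chain (now 8 days).
New critical path: Rehearsal→Principal→SoundMix = 2+3+5 = 10 ⇒ 10 days.

10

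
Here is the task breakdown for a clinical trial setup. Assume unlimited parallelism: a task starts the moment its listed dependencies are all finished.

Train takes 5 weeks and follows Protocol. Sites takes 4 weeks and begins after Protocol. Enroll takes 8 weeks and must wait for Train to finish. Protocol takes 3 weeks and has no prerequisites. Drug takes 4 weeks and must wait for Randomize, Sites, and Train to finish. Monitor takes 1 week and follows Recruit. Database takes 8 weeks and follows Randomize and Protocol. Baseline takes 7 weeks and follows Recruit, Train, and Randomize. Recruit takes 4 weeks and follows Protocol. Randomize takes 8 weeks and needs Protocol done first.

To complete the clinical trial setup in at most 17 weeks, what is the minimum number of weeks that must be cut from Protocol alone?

Current finish: 19 weeks; target: 17.
Protocol is on every critical path, so each week cut from Protocol cuts the finish by one (this holds down to a finish of 17).
Need 19 − 17 = 2 weeks off Protocol → Protocol becomes 1 week, finish becomes 17.

2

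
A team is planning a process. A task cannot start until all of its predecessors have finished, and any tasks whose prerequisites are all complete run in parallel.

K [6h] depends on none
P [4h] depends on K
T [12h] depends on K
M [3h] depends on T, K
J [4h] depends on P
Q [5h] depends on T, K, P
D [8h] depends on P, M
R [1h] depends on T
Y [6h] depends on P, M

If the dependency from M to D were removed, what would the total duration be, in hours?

With the dependency in place, K→T→M→D = 6+12+3+8 = 29 sets the finish at 29 hours.
Without M→D, D's earliest start moves from 21 to 10.
New critical path: K→T→M→Y = 6+12+3+6 = 27 ⇒ 27 hours.

27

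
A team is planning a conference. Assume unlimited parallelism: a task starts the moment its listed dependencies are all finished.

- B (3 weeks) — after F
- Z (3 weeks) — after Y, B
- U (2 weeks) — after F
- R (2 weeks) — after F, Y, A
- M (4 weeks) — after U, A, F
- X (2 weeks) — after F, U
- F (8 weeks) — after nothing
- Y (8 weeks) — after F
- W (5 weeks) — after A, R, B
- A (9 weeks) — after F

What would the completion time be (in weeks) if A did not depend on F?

23

Before: longest chain F→A→R→W = 8+9+2+5 = 24, finish 24.
Without F→A, A's earliest start moves from 8 to 0.
New critical path: F→Y→R→W = 8+8+2+5 = 23 ⇒ 23 weeks.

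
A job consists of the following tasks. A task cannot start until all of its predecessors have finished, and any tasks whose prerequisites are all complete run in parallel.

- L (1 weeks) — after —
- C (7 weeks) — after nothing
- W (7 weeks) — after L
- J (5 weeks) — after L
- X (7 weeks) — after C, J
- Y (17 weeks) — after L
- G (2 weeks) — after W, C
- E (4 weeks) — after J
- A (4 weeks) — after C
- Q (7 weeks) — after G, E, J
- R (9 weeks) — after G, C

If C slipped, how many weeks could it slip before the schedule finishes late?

1

Critical path: L→W→G→R = 1+7+2+9 = 19, so the finish is 19 weeks.
The longest chain containing C totals 18 weeks.
Float = 19 − 18 = 1.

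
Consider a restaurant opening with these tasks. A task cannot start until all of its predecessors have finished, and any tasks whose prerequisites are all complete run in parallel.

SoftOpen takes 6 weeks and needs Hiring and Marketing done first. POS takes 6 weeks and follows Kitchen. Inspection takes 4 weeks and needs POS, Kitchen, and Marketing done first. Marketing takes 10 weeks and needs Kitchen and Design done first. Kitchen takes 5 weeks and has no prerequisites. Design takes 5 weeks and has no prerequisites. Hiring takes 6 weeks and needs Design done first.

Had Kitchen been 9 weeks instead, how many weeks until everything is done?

25

Baseline: Kitchen→Marketing→SoftOpen = 5+10+6 = 21 → 21 weeks.
Since Kitchen is critical, the +4 change carries straight to that chain (now 25 weeks).
That remains the longest chain; total 25 weeks.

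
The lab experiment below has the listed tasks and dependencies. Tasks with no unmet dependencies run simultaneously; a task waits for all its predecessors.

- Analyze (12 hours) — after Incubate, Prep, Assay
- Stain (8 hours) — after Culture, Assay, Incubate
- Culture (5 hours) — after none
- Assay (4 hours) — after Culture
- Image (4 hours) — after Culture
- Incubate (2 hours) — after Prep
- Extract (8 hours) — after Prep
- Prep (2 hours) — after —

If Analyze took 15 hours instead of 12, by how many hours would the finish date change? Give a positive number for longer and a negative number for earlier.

Actual critical path: Culture→Assay→Analyze = 5+4+12 = 21 ⇒ 21 hours.
Since Analyze is critical, the +3 change carries straight to that chain (now 24 hours).
No other chain overtakes it, so the finish is 24 hours.
Change in finish: 24 − 21 = +3 hours.

3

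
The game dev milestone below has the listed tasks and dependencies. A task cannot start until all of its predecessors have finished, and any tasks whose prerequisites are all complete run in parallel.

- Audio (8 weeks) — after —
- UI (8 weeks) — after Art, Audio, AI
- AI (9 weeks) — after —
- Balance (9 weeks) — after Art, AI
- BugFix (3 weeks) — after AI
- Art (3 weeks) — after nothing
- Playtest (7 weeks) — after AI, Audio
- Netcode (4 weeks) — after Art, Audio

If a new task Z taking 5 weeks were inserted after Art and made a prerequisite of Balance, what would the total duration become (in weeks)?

18

Originally the plan takes 18 weeks.
With Z inserted, Balance now waits for max(Art, AI, Z).
New critical path: AI→Balance = 9+9 = 18 ⇒ 18 weeks.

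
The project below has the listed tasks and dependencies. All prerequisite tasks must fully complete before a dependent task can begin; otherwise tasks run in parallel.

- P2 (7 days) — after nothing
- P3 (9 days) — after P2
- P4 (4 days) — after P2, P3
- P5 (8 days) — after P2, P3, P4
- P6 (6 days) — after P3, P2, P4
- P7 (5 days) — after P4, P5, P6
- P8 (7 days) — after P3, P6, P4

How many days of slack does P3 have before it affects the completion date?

P2→P3→P4→P5→P7 = 7+9+4+8+5 = 33 sets the makespan at 33 days.
P3 finishes as early as 16 and must finish by 16.
Slack of P3 = 7 − 7 = 0 days.

0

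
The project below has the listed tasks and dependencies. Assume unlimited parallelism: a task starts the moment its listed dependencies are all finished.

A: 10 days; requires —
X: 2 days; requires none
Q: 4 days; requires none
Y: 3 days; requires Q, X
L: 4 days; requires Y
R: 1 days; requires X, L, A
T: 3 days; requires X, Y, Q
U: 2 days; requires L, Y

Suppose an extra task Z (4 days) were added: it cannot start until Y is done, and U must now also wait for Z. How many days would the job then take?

Originally the job takes 13 days.
With Z inserted, U now waits for max(L, Y, Z).
New critical path: Q→Y→Z→U = 4+3+4+2 = 13 ⇒ 13 days.

13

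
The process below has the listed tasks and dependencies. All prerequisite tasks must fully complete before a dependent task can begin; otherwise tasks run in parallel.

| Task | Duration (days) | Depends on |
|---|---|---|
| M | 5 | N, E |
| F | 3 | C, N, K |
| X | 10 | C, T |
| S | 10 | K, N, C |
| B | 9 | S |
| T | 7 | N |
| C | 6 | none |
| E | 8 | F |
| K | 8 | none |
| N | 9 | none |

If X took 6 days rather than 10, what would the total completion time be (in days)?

As given, the longest chain is N→S→B = 9+10+9 = 28, so the finish is 28 days.
The longest path through X is only 26 days, so X has float 2.
No other chain overtakes it, so the finish is 28 days.

28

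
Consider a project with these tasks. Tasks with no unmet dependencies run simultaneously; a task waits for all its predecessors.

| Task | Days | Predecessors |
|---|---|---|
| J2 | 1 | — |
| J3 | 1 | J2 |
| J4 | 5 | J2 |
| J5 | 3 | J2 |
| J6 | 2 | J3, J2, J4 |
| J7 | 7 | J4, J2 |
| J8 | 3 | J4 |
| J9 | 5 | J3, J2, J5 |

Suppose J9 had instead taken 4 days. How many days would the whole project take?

13

Actual critical path: J2→J4→J7 = 1+5+7 = 13 ⇒ 13 days.
The longest path through J9 is only 9 days, so J9 has float 4.
The critical path is still J2→J4→J7; finish is now 13 days.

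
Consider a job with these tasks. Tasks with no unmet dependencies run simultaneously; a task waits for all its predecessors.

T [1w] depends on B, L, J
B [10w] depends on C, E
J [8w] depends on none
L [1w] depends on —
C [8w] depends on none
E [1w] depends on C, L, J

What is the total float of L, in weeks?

7

The longest chain is J→E→B→T = 8+1+10+1 = 20; overall finish 20 weeks.
L finishes as early as 1 and must finish by 8.
Slack of L = 7 − 0 = 7 weeks.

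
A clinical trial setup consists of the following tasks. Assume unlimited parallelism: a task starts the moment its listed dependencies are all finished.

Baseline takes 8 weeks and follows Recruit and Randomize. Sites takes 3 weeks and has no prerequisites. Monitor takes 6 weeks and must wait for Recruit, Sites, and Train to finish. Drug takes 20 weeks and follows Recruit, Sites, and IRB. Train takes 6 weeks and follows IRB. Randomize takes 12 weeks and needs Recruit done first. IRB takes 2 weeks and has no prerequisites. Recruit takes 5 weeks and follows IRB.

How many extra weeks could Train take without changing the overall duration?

13

IRB→Recruit→Randomize→Baseline = 2+5+12+8 = 27 sets the makespan at 27 weeks.
Longest path through Train: 14 weeks (earliest finish 8, latest finish 21).
Slack of Train = 15 − 2 = 13 weeks.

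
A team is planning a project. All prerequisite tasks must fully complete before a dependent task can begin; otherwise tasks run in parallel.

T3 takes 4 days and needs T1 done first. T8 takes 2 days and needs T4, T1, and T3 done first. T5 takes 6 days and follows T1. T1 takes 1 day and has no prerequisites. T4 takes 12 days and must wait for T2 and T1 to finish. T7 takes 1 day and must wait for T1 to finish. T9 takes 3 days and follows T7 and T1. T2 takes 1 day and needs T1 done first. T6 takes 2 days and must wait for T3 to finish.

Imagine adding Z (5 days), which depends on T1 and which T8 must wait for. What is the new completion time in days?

Originally the plan takes 16 days.
With Z inserted, T8 now waits for max(T4, T1, T3, Z).
New critical path: T1→T2→T4→T8 = 1+1+12+2 = 16 ⇒ 16 days.

16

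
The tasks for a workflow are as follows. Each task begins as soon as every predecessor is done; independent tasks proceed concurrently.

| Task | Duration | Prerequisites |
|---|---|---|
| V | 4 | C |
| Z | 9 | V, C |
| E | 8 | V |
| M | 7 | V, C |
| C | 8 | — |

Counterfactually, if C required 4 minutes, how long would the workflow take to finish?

The binding path is C→V→Z = 8+4+9 = 21; finish at 21 minutes.
C lies on that path, so at 4 minutes the path becomes 17 minutes.
The critical path is still C→V→Z; finish is now 17 minutes.

17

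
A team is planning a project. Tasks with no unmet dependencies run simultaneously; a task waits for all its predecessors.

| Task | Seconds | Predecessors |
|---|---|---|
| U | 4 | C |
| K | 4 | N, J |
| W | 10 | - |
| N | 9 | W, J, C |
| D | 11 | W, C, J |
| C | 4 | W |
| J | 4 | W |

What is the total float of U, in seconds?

9

The longest chain is W→C→N→K = 10+4+9+4 = 27; overall finish 27 seconds.
U finishes as early as 18 and must finish by 27.
So U can slip 27 − 18 = 9 seconds.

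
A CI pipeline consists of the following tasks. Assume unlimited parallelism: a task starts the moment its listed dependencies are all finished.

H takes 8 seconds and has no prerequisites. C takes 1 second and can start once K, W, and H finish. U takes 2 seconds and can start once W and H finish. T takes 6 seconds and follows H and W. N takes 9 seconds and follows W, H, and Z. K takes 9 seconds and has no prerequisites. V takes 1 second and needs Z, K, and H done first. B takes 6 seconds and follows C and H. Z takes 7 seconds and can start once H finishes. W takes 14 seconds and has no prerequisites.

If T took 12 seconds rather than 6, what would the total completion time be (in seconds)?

26

The binding path is H→Z→N = 8+7+9 = 24; finish at 24 seconds.
T is off the critical path — its longest chain is 20 seconds, giving 4 of slack.
New critical path: W→T = 14+12 = 26 ⇒ 26 seconds.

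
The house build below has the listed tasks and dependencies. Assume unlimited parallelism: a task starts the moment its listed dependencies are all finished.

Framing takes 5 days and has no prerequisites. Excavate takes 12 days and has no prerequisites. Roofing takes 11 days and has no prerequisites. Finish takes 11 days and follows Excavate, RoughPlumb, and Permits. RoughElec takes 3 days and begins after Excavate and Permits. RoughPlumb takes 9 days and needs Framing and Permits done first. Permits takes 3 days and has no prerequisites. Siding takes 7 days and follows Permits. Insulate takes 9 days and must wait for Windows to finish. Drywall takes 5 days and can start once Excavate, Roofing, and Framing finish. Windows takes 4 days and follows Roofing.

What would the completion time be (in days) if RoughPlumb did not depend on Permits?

25

Before: longest chain Framing→RoughPlumb→Finish = 5+9+11 = 25, finish 25.
Dropping Permits→RoughPlumb doesn't change RoughPlumb's earliest start (5); another predecessor still binds.
New critical path: Framing→RoughPlumb→Finish = 5+9+11 = 25 ⇒ 25 days.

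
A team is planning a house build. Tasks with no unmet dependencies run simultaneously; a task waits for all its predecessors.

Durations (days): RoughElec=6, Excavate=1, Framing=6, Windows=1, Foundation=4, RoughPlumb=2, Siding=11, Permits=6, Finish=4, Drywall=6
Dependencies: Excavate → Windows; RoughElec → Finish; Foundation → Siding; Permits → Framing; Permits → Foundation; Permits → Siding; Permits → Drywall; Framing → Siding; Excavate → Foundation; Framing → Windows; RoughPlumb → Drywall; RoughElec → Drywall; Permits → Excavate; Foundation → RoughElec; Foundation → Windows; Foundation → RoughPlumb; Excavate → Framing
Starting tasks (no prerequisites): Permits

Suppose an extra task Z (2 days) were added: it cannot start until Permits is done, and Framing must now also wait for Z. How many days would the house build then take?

Originally the house build takes 24 days.
With Z inserted, Framing now waits for max(Permits, Excavate, Z).
New critical path: Permits→Z→Framing→Siding = 6+2+6+11 = 25 ⇒ 25 days.

25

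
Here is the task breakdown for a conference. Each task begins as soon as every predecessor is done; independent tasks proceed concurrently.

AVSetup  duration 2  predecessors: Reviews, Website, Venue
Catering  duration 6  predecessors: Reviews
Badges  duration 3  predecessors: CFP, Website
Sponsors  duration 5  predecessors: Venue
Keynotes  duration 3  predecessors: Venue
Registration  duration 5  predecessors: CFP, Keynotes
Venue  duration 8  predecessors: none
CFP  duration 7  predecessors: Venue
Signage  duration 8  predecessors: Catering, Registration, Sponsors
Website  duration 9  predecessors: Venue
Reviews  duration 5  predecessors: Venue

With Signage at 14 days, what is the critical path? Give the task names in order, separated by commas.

Venue, CFP, Registration, Signage

As given, the longest chain is Venue→CFP→Registration→Signage = 8+7+5+8 = 28, so the finish is 28 days.
Signage lies on that path, so at 14 days the path becomes 34 days.
No other chain overtakes it, so the finish is 34 days.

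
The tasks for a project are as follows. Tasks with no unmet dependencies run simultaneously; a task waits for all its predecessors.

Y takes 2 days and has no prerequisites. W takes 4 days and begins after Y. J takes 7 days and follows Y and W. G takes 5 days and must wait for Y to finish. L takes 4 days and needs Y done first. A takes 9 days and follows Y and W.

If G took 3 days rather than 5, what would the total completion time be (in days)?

15

Baseline: Y→W→A = 2+4+9 = 15 → 15 days.
G has 8 days of float (longest path through it is 7).
No other chain overtakes it, so the finish is 15 days.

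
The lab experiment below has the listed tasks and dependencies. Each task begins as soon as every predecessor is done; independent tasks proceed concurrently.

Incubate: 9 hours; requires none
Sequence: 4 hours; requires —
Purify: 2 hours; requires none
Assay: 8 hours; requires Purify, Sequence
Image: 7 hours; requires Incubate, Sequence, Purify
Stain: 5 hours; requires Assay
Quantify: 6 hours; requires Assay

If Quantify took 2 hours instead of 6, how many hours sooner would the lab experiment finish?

1

The binding path is Sequence→Assay→Quantify = 4+8+6 = 18; finish at 18 hours.
Quantify is on the critical path; changing it to 2 makes that path 14 hours.
New critical path: Sequence→Assay→Stain = 4+8+5 = 17 ⇒ 17 hours.
Change in finish: 17 − 18 = -1 hours.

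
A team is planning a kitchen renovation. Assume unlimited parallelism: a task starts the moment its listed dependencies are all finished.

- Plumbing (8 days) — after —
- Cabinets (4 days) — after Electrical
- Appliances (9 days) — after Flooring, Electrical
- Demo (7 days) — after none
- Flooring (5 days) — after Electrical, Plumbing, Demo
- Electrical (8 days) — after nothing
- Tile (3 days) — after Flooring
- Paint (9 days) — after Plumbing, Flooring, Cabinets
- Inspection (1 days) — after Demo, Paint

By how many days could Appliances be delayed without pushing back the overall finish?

1

Critical path: Plumbing→Flooring→Paint→Inspection = 8+5+9+1 = 23, so the finish is 23 days.
Longest path through Appliances: 22 days (earliest finish 22, latest finish 23).
So Appliances can slip 23 − 22 = 1 day.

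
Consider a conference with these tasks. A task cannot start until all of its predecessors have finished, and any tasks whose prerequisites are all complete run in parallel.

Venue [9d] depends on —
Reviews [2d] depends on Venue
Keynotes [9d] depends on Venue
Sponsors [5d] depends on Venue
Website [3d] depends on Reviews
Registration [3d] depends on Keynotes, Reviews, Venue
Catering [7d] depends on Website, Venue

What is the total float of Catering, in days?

The longest chain is Venue→Reviews→Website→Catering = 9+2+3+7 = 21; overall finish 21 days.
Longest path through Catering: 21 days (earliest finish 21, latest finish 21).
Float = 21 − 21 = 0.

0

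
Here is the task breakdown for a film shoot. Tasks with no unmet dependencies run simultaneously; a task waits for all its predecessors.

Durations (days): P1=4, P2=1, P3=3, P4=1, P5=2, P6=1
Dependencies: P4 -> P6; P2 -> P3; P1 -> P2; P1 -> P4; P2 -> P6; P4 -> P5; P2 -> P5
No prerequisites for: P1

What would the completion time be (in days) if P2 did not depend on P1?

Before: longest chain P1→P2→P3 = 4+1+3 = 8, finish 8.
Without P1→P2, P2's earliest start moves from 4 to 0.
The longest chain is now P1→P4→P5 = 4+1+2 = 7, so the job takes 7 days.

7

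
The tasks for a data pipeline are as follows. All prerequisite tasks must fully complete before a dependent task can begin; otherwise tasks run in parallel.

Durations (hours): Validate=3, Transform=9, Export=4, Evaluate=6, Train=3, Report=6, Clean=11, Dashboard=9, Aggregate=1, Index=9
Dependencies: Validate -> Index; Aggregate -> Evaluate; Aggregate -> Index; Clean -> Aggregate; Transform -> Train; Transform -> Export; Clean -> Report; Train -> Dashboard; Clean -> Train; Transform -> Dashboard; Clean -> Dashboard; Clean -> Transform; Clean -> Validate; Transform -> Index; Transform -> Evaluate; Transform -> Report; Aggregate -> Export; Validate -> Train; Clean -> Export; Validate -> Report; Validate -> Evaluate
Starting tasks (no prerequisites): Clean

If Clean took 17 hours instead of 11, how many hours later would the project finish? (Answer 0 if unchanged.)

6

Baseline: Clean→Transform→Train→Dashboard = 11+9+3+9 = 32 → 32 hours.
Clean is on the critical path; changing it to 17 makes that path 38 hours.
No other chain overtakes it, so the finish is 38 hours.
Change in finish: 38 − 32 = +6 hours.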